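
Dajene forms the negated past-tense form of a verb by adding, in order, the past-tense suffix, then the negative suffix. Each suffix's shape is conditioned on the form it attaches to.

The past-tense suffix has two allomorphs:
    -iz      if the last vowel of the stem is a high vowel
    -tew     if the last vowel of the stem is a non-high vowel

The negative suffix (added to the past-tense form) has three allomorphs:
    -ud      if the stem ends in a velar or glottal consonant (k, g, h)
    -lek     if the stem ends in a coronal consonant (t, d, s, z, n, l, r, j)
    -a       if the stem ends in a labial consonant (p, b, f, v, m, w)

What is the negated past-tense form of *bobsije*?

bobsijetewa

The last vowel of *bobsije* is /e/, which is a non-high vowel, so the past-tense suffix is -tew, giving *bobsijetew*.
The past-tense form *bobsijetew*: final consonant = /w/, labial → -a → *bobsijetewa*.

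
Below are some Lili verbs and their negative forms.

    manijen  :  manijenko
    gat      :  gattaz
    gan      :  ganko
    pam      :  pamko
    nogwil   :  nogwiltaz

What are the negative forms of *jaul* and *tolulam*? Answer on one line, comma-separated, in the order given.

jaultaz, tolulamko

The pattern is nasality of the final consonant: -ko when the stem ends in a nasal (*manijen*, *gan*, *pam*); -taz when the stem ends in a non-nasal consonant (*gat*, *nogwil*).
Since the final consonant of *jaul* is /l/ (non-nasal), it takes -taz, giving *jaultaz*.
*tolulam*: final consonant = /m/, a nasal → -ko → *tolulamko*.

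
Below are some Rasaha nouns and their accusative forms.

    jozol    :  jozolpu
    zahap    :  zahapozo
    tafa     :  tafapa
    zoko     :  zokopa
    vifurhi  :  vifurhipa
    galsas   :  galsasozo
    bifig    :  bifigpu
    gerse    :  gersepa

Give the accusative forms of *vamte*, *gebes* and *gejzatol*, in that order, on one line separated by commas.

The suffix is conditioned by the final sound: -ozo when the stem ends in a voiceless consonant (*zahap*, *galsas*); -pu when the stem ends in a voiced consonant (*jozol*, *bifig*); -pa when the stem ends in a vowel (*tafa*, *zoko*, *vifurhi*, *gerse*).
*vamte* — final sound /e/ (a vowel) → -pa → *vamtepa*.
Since the final sound of *gebes* is /s/ (a voiceless consonant), it takes -ozo, giving *gebesozo*.
Since the final sound of *gejzatol* is /l/ (a voiced consonant), it takes -pu, giving *gejzatolpu*.

vamtepa, gebesozo, gejzatolpu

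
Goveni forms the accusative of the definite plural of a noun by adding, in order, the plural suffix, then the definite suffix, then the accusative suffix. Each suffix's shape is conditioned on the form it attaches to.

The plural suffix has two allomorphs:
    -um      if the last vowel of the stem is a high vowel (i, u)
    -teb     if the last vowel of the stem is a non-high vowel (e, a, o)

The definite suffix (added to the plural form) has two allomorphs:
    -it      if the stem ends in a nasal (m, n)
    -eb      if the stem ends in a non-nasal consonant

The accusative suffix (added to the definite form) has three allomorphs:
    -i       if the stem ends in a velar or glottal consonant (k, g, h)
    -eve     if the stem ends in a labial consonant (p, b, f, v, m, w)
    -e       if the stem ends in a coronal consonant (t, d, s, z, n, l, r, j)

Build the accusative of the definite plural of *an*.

antebebeve

*an* — last vowel /a/ (a non-high vowel) → -teb → *anteb*.
The final consonant of the plural form *anteb* is /b/, which is non-nasal, so the definite suffix is -eb, giving *antebeb*.
The final consonant of the definite form *antebeb* is /b/, which is labial, so the accusative suffix is -eve, giving *antebebeve*.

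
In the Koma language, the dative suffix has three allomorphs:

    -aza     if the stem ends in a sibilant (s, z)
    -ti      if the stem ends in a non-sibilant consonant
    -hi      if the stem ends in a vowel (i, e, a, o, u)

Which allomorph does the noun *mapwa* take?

Since the final sound of *mapwa* is /a/ (a vowel), it takes -hi.

-hi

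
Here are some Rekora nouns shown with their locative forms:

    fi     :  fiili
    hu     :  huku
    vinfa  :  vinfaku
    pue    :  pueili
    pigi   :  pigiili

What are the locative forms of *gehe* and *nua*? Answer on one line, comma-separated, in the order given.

geheili, nuaku

The suffix is conditioned by the last vowel: -ili when the last vowel of the stem is a front vowel (*fi*, *pue*, *pigi*); -ku when the last vowel of the stem is a back vowel (*hu*, *vinfa*).
The last vowel of *gehe* is /e/, which is a front vowel, so the suffix is -ili, giving *geheili*.
*nua*: last vowel = /a/, a back vowel → -ku → *nuaku*.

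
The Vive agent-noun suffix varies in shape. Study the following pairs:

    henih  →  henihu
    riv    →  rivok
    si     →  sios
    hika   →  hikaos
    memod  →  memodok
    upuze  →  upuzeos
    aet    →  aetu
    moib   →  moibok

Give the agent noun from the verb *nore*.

The suffix is conditioned by the final sound: -u when the stem ends in a voiceless consonant (*henih*, *aet*); -ok when the stem ends in a voiced consonant (*riv*, *memod*, *moib*); -os when the stem ends in a vowel (*si*, *hika*, *upuze*).
Since the final sound of *nore* is /e/ (a vowel), it takes -os, giving *noreos*.

noreos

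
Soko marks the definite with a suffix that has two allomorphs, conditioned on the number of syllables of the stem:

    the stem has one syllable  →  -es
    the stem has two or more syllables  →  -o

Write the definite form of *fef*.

fefes

With one syllable, *fef* takes -es → *fefes*.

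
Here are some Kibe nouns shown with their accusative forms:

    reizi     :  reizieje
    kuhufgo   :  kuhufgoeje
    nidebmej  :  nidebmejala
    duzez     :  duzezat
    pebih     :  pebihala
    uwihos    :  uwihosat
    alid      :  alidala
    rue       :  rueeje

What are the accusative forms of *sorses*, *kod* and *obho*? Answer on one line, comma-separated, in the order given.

sorsesat, kodala, obhoeje

The suffix is conditioned by the final sound: -at when the stem ends in a sibilant (*duzez*, *uwihos*); -ala when the stem ends in a non-sibilant consonant (*nidebmej*, *pebih*, *alid*); -eje when the stem ends in a vowel (*reizi*, *kuhufgo*, *rue*).
The final sound of *sorses* is /s/, which is a sibilant, so the suffix is -at, giving *sorsesat*.
The final sound of *kod* is /d/, which is a non-sibilant consonant, so the suffix is -ala, giving *kodala*.
Since the final sound of *obho* is /o/ (a vowel), it takes -eje, giving *obhoeje*.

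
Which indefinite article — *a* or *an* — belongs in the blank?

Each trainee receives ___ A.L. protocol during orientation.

an

The indefinite article is chosen by the initial *sound* of the following word, not its spelling.
The initialism *A.L.* is read letter by letter; the first letter, A, is pronounced /eɪ/, which begins with a vowel sound.
So the article is *an*: Each trainee receives an A.L. protocol during orientation.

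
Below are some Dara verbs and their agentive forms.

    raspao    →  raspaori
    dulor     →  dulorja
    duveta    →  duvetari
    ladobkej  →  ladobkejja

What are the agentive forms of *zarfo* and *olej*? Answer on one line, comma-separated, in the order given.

zarfori, olejja

The alternation tracks the final sound of the stem — -ja when the stem ends in a consonant (*dulor*, *ladobkej*); -ri when the stem ends in a vowel (*raspao*, *duveta*).
*zarfo*: final sound = /o/, a vowel → -ri → *zarfori*.
*olej* — final sound /j/ (a consonant) → -ja → *olejja*.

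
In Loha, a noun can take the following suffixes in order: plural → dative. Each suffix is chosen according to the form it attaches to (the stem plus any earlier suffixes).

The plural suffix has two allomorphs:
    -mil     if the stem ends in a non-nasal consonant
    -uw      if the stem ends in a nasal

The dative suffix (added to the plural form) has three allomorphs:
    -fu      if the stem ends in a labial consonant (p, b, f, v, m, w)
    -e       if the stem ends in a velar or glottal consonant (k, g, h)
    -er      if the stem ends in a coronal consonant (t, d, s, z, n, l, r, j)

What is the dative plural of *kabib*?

kabibmiler

The final consonant of *kabib* is /b/, which is non-nasal, so the plural suffix is -mil, giving *kabibmil*.
The plural form *kabibmil* — final consonant /l/ (coronal) → -er → *kabibmiler*.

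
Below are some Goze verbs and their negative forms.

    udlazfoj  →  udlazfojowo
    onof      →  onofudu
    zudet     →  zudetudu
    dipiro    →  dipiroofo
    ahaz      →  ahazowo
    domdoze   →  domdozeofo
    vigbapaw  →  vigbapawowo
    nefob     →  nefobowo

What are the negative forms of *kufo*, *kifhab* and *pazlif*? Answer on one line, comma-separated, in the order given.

The suffix is conditioned by the final sound: -udu when the stem ends in a voiceless consonant (*onof*, *zudet*); -owo when the stem ends in a voiced consonant (*udlazfoj*, *ahaz*, *vigbapaw*, *nefob*); -ofo when the stem ends in a vowel (*dipiro*, *domdoze*).
Since the final sound of *kufo* is /o/ (a vowel), it takes -ofo, giving *kufoofo*.
The final sound of *kifhab* is /b/, which is a voiced consonant, so the suffix is -owo, giving *kifhabowo*.
Since the final sound of *pazlif* is /f/ (a voiceless consonant), it takes -udu, giving *pazlifudu*.

kufoofo, kifhabowo, pazlifudu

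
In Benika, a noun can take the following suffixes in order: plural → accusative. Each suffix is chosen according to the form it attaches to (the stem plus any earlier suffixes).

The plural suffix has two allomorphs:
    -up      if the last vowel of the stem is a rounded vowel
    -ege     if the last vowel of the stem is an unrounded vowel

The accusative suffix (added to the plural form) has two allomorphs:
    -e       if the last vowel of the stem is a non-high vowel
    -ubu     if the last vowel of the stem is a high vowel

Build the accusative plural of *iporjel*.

*iporjel*: last vowel = /e/, an unrounded vowel → -ege → *iporjelege*.
The plural form *iporjelege* — last vowel /e/ (a non-high vowel) → -e → *iporjelegee*.

iporjelegee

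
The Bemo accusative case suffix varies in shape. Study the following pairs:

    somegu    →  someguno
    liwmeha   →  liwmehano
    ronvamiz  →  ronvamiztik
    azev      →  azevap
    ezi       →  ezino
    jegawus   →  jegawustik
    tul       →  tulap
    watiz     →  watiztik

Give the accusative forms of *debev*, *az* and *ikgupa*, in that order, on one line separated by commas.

debevap, aztik, ikgupano

Looking at the final sound of each stem: -tik when the stem ends in a sibilant (*ronvamiz*, *jegawus*, *watiz*); -ap when the stem ends in a non-sibilant consonant (*azev*, *tul*); -no when the stem ends in a vowel (*somegu*, *liwmeha*, *ezi*).
Since the final sound of *debev* is /v/ (a non-sibilant consonant), it takes -ap, giving *debevap*.
*az* — final sound /z/ (a sibilant) → -tik → *aztik*.
*ikgupa*: final sound = /a/, a vowel → -no → *ikgupano*.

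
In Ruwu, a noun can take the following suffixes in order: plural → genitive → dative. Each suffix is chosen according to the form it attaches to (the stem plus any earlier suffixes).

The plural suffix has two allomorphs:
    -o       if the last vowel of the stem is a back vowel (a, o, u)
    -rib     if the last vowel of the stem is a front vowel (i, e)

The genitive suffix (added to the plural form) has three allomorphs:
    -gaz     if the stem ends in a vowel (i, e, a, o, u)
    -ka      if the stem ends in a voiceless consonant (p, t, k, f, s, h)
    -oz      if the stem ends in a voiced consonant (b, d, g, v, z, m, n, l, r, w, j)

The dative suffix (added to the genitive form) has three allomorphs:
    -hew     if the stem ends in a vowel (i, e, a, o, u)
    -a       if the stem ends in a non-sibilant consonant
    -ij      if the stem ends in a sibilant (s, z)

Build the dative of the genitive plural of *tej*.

tejribozij

*tej* — last vowel /e/ (a front vowel) → -rib → *tejrib*.
The plural form *tejrib*: final sound = /b/, a voiced consonant → -oz → *tejriboz*.
Since the final sound of the genitive form *tejriboz* is /z/ (a sibilant), it takes -ij, giving *tejribozij*.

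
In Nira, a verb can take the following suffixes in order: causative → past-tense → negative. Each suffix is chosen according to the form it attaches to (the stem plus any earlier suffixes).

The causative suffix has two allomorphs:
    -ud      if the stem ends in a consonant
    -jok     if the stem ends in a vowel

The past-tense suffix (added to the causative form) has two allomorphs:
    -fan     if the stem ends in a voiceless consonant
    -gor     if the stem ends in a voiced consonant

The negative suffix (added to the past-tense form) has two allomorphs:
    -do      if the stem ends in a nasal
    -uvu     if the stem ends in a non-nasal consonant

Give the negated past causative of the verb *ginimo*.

The final sound of *ginimo* is /o/, which is a vowel, so the causative suffix is -jok, giving *ginimojok*.
The causative form *ginimojok* — final consonant /k/ (voiceless) → -fan → *ginimojokfan*.
The final consonant of the past-tense form *ginimojokfan* is /n/, which is a nasal, so the negative suffix is -do, giving *ginimojokfando*.

ginimojokfando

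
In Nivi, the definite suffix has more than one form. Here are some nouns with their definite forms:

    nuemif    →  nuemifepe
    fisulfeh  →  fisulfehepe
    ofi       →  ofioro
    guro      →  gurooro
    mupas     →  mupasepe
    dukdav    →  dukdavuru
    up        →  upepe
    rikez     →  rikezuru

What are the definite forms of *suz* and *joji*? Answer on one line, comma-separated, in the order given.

suzuru, jojioro

Looking at the final sound of each stem: -epe when the stem ends in a voiceless consonant (*nuemif*, *fisulfeh*, *mupas*, *up*); -uru when the stem ends in a voiced consonant (*dukdav*, *rikez*); -oro when the stem ends in a vowel (*ofi*, *guro*).
*suz* — final sound /z/ (a voiced consonant) → -uru → *suzuru*.
Since the final sound of *joji* is /i/ (a vowel), it takes -oro, giving *jojioro*.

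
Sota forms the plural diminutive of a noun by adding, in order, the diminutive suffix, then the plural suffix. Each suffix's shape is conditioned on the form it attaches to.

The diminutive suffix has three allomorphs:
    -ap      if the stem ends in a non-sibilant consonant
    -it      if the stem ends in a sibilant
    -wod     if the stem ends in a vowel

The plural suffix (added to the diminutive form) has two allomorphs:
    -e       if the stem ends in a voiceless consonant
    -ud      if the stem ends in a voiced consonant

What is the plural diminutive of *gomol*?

*gomol*: final sound = /l/, a non-sibilant consonant → -ap → *gomolap*.
The diminutive form *gomolap*: final consonant = /p/, voiceless → -e → *gomolape*.

gomolape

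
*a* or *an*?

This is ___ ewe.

The indefinite article is chosen by the initial *sound* of the following word, not its spelling.
*ewe* begins with the sound /juː/ (pronounced /juː/) — a consonant sound.
So the article is *a*: This is a ewe.

a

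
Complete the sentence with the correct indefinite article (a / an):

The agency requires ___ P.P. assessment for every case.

a

The indefinite article is chosen by the initial *sound* of the following word, not its spelling.
The initialism *P.P.* is read letter by letter; the first letter, P, is pronounced /piː/, which begins with a consonant sound.
So the article is *a*: The agency requires a P.P. assessment for every case.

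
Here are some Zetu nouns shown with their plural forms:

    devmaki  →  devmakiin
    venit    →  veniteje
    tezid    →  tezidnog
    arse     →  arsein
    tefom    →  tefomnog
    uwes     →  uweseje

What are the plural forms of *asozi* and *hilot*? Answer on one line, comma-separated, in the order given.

asoziin, hiloteje

The suffix is conditioned by the final sound: -eje when the stem ends in a voiceless consonant (*venit*, *uwes*); -nog when the stem ends in a voiced consonant (*tezid*, *tefom*); -in when the stem ends in a vowel (*devmaki*, *arse*).
Since the final sound of *asozi* is /i/ (a vowel), it takes -in, giving *asoziin*.
*hilot*: final sound = /t/, a voiceless consonant → -eje → *hiloteje*.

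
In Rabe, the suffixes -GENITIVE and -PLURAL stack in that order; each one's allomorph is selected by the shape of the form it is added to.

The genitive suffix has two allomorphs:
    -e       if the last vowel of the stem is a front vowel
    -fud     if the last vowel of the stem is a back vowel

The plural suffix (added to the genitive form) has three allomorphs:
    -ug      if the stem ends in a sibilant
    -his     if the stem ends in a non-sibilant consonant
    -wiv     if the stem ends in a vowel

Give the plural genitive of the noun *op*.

opfudhis

The last vowel of *op* is /o/, which is a back vowel, so the genitive suffix is -fud, giving *opfud*.
The genitive form *opfud*: final sound = /d/, a non-sibilant consonant → -his → *opfudhis*.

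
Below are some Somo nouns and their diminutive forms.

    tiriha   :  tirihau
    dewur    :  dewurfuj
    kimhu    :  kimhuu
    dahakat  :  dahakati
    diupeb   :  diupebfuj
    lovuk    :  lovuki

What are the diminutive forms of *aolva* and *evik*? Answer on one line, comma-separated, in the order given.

The pattern is voicing of the final sound: -i when the stem ends in a voiceless consonant (*dahakat*, *lovuk*); -fuj when the stem ends in a voiced consonant (*dewur*, *diupeb*); -u when the stem ends in a vowel (*tiriha*, *kimhu*).
*aolva*: final sound = /a/, a vowel → -u → *aolvau*.
*evik* — final sound /k/ (a voiceless consonant) → -i → *eviki*.

aolvau, eviki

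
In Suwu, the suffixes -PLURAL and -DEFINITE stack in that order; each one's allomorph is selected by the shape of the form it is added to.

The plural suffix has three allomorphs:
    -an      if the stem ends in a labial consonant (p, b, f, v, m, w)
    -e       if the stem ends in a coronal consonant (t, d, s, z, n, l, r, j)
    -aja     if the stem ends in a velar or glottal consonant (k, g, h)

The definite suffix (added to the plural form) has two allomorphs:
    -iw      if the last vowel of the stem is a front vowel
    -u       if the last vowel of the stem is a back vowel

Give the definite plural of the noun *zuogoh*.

zuogohajau

*zuogoh* — final consonant /h/ (velar/glottal) → -aja → *zuogohaja*.
The plural form *zuogohaja* — last vowel /a/ (a back vowel) → -u → *zuogohajau*.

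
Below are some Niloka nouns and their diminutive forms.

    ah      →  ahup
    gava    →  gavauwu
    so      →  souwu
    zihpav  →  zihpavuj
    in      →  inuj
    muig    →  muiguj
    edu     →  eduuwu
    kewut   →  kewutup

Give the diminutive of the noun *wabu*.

Looking at the final sound of each stem: -up when the stem ends in a voiceless consonant (*ah*, *kewut*); -uj when the stem ends in a voiced consonant (*zihpav*, *in*, *muig*); -uwu when the stem ends in a vowel (*gava*, *so*, *edu*).
Since the final sound of *wabu* is /u/ (a vowel), it takes -uwu, giving *wabuuwu*.

wabuuwu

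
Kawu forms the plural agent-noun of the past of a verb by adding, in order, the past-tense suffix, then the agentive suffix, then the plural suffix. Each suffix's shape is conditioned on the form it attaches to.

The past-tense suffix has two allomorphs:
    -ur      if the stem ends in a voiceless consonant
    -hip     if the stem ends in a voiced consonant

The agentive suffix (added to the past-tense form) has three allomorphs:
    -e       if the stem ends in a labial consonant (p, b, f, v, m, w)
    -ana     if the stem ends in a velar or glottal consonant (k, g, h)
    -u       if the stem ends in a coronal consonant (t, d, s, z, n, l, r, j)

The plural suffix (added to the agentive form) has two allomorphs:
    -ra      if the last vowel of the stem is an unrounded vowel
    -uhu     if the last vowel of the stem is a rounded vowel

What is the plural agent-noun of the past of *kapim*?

kapimhipera

The final consonant of *kapim* is /m/, which is voiced, so the past-tense suffix is -hip, giving *kapimhip*.
The past-tense form *kapimhip*: final consonant = /p/, labial → -e → *kapimhipe*.
Since the last vowel of the agentive form *kapimhipe* is /e/ (an unrounded vowel), it takes -ra, giving *kapimhipera*.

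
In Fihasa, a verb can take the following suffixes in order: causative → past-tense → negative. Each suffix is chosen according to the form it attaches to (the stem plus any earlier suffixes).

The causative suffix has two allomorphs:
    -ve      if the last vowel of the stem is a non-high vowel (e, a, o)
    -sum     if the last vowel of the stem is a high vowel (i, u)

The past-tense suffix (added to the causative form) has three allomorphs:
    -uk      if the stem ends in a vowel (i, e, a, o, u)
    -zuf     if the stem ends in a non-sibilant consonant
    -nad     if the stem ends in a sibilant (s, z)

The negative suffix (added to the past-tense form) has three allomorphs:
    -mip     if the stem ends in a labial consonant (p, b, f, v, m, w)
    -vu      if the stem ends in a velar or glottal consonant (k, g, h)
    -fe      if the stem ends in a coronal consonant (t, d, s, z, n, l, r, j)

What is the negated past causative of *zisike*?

The last vowel of *zisike* is /e/, which is a non-high vowel, so the causative suffix is -ve, giving *zisikeve*.
The final sound of the causative form *zisikeve* is /e/, which is a vowel, so the past-tense suffix is -uk, giving *zisikeveuk*.
The past-tense form *zisikeveuk*: final consonant = /k/, velar/glottal → -vu → *zisikeveukvu*.

zisikeveukvu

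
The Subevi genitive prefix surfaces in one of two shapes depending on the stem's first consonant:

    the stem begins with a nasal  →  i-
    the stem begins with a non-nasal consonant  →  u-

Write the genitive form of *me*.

*me* — first consonant /m/ (a nasal) → i- → *ime*.

ime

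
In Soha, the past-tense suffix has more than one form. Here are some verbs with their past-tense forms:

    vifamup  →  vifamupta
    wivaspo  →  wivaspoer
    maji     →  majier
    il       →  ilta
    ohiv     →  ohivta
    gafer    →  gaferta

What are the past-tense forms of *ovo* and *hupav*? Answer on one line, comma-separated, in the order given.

ovoer, hupavta

Looking at the final sound of each stem: -ta when the stem ends in a consonant (*vifamup*, *il*, *ohiv*, *gafer*); -er when the stem ends in a vowel (*wivaspo*, *maji*).
Since the final sound of *ovo* is /o/ (a vowel), it takes -er, giving *ovoer*.
Since the final sound of *hupav* is /v/ (a consonant), it takes -ta, giving *hupavta*.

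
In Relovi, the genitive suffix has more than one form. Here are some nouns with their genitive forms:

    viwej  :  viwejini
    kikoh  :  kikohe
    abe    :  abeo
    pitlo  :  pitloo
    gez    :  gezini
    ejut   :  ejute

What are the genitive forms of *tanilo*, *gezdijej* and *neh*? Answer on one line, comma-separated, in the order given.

The pattern is voicing of the final sound: -e when the stem ends in a voiceless consonant (*kikoh*, *ejut*); -ini when the stem ends in a voiced consonant (*viwej*, *gez*); -o when the stem ends in a vowel (*abe*, *pitlo*).
*tanilo*: final sound = /o/, a vowel → -o → *taniloo*.
*gezdijej*: final sound = /j/, a voiced consonant → -ini → *gezdijejini*.
*neh* — final sound /h/ (a voiceless consonant) → -e → *nehe*.

taniloo, gezdijejini, nehe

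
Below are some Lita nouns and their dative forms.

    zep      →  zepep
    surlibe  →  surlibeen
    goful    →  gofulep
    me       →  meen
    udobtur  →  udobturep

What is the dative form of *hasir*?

The suffix is conditioned by the final sound: -ep when the stem ends in a consonant (*zep*, *goful*, *udobtur*); -en when the stem ends in a vowel (*surlibe*, *me*).
Since the final sound of *hasir* is /r/ (a consonant), it takes -ep, giving *hasirep*.

hasirep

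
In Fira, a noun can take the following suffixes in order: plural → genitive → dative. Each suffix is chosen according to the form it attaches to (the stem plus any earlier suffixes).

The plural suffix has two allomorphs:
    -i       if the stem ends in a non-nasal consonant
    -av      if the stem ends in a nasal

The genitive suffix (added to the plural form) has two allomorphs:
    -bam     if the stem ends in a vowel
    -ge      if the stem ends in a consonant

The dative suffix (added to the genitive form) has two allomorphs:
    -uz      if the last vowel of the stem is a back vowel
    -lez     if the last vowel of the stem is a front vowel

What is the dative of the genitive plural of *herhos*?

herhosibamuz

Since the final consonant of *herhos* is /s/ (non-nasal), it takes -i, giving *herhosi*.
Since the final sound of the plural form *herhosi* is /i/ (a vowel), it takes -bam, giving *herhosibam*.
The genitive form *herhosibam*: last vowel = /a/, a back vowel → -uz → *herhosibamuz*.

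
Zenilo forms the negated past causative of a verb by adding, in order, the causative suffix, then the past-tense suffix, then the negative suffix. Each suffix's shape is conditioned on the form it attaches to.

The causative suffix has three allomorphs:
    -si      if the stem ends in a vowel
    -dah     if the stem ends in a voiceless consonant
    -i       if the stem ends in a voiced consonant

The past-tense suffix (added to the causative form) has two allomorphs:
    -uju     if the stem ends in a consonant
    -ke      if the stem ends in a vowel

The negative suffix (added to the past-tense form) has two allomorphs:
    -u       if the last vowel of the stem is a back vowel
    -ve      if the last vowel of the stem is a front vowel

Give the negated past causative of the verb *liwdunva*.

*liwdunva* — final sound /a/ (a vowel) → -si → *liwdunvasi*.
Since the final sound of the causative form *liwdunvasi* is /i/ (a vowel), it takes -ke, giving *liwdunvasike*.
The past-tense form *liwdunvasike*: last vowel = /e/, a front vowel → -ve → *liwdunvasikeve*.

liwdunvasikeve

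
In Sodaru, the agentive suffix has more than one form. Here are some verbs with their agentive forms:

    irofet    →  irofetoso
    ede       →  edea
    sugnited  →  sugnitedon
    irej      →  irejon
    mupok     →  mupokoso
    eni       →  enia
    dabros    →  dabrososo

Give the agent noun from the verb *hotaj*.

hotajon

The suffix is conditioned by the final sound: -oso when the stem ends in a voiceless consonant (*irofet*, *mupok*, *dabros*); -on when the stem ends in a voiced consonant (*sugnited*, *irej*); -a when the stem ends in a vowel (*ede*, *eni*).
The final sound of *hotaj* is /j/, which is a voiced consonant, so the suffix is -on, giving *hotajon*.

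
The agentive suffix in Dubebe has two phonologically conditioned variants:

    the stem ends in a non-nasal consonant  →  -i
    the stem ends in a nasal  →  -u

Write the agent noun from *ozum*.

ozumu

*ozum*: final consonant = /m/, a nasal → -u → *ozumu*.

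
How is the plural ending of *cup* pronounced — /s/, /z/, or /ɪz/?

/s/

The stem *cup* ends in a voiceless non-sibilant consonant.
The plural suffix surfaces as /ɪz/ after sibilants, /s/ after other voiceless consonants, and /z/ after other voiced sounds.
So the plural -s on *cup* is pronounced /s/.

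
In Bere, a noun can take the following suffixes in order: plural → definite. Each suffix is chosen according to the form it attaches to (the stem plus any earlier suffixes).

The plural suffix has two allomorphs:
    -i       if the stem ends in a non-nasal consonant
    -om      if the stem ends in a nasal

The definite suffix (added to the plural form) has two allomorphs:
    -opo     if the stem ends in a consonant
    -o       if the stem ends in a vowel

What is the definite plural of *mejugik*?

mejugikio

*mejugik*: final consonant = /k/, non-nasal → -i → *mejugiki*.
Since the final sound of the plural form *mejugiki* is /i/ (a vowel), it takes -o, giving *mejugikio*.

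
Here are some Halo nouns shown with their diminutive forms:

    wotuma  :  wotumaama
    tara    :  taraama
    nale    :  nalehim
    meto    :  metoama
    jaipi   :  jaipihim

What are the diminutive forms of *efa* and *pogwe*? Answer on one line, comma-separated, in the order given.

The pattern is front/back vowel harmony: -him when the last vowel of the stem is a front vowel (*nale*, *jaipi*); -ama when the last vowel of the stem is a back vowel (*wotuma*, *tara*, *meto*).
Since the last vowel of *efa* is /a/ (a back vowel), it takes -ama, giving *efaama*.
Since the last vowel of *pogwe* is /e/ (a front vowel), it takes -him, giving *pogwehim*.

efaama, pogwehim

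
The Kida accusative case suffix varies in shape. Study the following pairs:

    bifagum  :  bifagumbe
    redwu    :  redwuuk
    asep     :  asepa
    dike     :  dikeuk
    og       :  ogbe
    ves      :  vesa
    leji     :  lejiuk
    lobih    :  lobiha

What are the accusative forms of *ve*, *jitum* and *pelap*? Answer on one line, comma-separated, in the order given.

veuk, jitumbe, pelapa

The suffix is conditioned by the final sound: -a when the stem ends in a voiceless consonant (*asep*, *ves*, *lobih*); -be when the stem ends in a voiced consonant (*bifagum*, *og*); -uk when the stem ends in a vowel (*redwu*, *dike*, *leji*).
*ve*: final sound = /e/, a vowel → -uk → *veuk*.
*jitum* — final sound /m/ (a voiced consonant) → -be → *jitumbe*.
The final sound of *pelap* is /p/, which is a voiceless consonant, so the suffix is -a, giving *pelapa*.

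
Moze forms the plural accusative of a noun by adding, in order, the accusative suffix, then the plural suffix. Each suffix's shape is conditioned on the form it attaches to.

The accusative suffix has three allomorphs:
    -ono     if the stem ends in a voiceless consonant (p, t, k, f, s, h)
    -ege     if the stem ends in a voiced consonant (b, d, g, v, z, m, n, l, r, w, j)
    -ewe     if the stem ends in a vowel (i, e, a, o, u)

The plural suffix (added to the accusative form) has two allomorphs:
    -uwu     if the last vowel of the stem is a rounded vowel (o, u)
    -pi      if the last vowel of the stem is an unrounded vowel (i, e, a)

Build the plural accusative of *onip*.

oniponouwu

*onip* — final sound /p/ (a voiceless consonant) → -ono → *onipono*.
Since the last vowel of the accusative form *onipono* is /o/ (a rounded vowel), it takes -uwu, giving *oniponouwu*.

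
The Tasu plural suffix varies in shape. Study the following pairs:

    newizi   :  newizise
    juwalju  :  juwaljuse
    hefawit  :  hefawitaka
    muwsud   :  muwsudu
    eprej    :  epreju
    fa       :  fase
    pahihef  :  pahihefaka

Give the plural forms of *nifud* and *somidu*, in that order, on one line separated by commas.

The pattern is voicing of the final sound: -aka when the stem ends in a voiceless consonant (*hefawit*, *pahihef*); -u when the stem ends in a voiced consonant (*muwsud*, *eprej*); -se when the stem ends in a vowel (*newizi*, *juwalju*, *fa*).
*nifud* — final sound /d/ (a voiced consonant) → -u → *nifudu*.
The final sound of *somidu* is /u/, which is a vowel, so the suffix is -se, giving *somiduse*.

nifudu, somiduse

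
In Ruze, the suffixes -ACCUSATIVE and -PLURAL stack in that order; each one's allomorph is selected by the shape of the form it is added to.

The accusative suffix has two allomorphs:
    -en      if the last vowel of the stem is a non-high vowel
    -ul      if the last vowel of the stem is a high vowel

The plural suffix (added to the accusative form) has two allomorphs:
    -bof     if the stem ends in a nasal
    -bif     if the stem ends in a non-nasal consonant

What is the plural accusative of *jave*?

*jave*: last vowel = /e/, a non-high vowel → -en → *javeen*.
The accusative form *javeen* — final consonant /n/ (a nasal) → -bof → *javeenbof*.

javeenbof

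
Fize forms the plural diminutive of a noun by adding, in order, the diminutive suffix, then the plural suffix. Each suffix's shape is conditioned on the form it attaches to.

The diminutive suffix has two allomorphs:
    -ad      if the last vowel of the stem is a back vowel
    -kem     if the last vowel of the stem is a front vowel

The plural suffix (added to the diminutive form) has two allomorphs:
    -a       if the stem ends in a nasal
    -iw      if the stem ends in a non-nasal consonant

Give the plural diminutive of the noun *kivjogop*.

*kivjogop*: last vowel = /o/, a back vowel → -ad → *kivjogopad*.
Since the final consonant of the diminutive form *kivjogopad* is /d/ (non-nasal), it takes -iw, giving *kivjogopadiw*.

kivjogopadiw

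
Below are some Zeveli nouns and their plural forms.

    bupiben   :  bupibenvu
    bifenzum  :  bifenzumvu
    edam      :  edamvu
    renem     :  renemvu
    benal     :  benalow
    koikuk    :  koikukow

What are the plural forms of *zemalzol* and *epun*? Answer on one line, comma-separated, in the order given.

zemalzolow, epunvu

Looking at the final consonant of each stem: -vu when the stem ends in a nasal (*bupiben*, *bifenzum*, *edam*, *renem*); -ow when the stem ends in a non-nasal consonant (*benal*, *koikuk*).
Since the final consonant of *zemalzol* is /l/ (non-nasal), it takes -ow, giving *zemalzolow*.
The final consonant of *epun* is /n/, which is a nasal, so the suffix is -vu, giving *epunvu*.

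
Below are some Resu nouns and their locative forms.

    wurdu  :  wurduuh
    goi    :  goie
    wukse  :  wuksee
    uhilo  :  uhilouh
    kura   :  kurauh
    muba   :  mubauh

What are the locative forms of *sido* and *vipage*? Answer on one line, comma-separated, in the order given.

sidouh, vipagee

The pattern is front/back vowel harmony: -e when the last vowel of the stem is a front vowel (*goi*, *wukse*); -uh when the last vowel of the stem is a back vowel (*wurdu*, *uhilo*, *kura*, *muba*).
The last vowel of *sido* is /o/, which is a back vowel, so the suffix is -uh, giving *sidouh*.
*vipage*: last vowel = /e/, a front vowel → -e → *vipagee*.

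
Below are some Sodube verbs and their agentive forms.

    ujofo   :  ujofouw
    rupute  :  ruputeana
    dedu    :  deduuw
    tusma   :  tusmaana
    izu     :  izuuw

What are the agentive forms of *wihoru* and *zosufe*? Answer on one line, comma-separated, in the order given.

wihoruuw, zosufeana

The suffix is conditioned by the last vowel: -uw when the last vowel of the stem is a rounded vowel (*ujofo*, *dedu*, *izu*); -ana when the last vowel of the stem is an unrounded vowel (*rupute*, *tusma*).
*wihoru* — last vowel /u/ (a rounded vowel) → -uw → *wihoruuw*.
Since the last vowel of *zosufe* is /e/ (an unrounded vowel), it takes -ana, giving *zosufeana*.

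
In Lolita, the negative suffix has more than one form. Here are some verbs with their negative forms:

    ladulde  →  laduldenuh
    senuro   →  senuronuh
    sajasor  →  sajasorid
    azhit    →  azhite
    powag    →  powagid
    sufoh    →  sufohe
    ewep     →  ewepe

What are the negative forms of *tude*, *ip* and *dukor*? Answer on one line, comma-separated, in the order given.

tudenuh, ipe, dukorid

The suffix is conditioned by the final sound: -e when the stem ends in a voiceless consonant (*azhit*, *sufoh*, *ewep*); -id when the stem ends in a voiced consonant (*sajasor*, *powag*); -nuh when the stem ends in a vowel (*ladulde*, *senuro*).
The final sound of *tude* is /e/, which is a vowel, so the suffix is -nuh, giving *tudenuh*.
*ip*: final sound = /p/, a voiceless consonant → -e → *ipe*.
*dukor*: final sound = /r/, a voiced consonant → -id → *dukorid*.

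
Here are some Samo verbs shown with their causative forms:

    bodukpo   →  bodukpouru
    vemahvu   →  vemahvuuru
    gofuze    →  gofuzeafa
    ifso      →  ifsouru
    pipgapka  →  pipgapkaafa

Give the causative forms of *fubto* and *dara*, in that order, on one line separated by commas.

fubtouru, daraafa

The suffix is conditioned by the last vowel: -uru when the last vowel of the stem is a rounded vowel (*bodukpo*, *vemahvu*, *ifso*); -afa when the last vowel of the stem is an unrounded vowel (*gofuze*, *pipgapka*).
*fubto*: last vowel = /o/, a rounded vowel → -uru → *fubtouru*.
*dara* — last vowel /a/ (an unrounded vowel) → -afa → *daraafa*.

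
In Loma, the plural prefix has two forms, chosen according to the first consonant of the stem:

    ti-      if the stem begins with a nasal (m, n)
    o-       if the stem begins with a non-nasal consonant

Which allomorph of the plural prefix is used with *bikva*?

o-

The first consonant of *bikva* is /b/, which is non-nasal, so the prefix is o-.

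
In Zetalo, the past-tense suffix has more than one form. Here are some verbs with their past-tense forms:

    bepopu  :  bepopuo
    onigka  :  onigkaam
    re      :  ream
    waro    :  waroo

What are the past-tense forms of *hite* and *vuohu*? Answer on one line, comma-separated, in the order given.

hiteam, vuohuo

The suffix is conditioned by the last vowel: -o when the last vowel of the stem is a rounded vowel (*bepopu*, *waro*); -am when the last vowel of the stem is an unrounded vowel (*onigka*, *re*).
The last vowel of *hite* is /e/, which is an unrounded vowel, so the suffix is -am, giving *hiteam*.
Since the last vowel of *vuohu* is /u/ (a rounded vowel), it takes -o, giving *vuohuo*.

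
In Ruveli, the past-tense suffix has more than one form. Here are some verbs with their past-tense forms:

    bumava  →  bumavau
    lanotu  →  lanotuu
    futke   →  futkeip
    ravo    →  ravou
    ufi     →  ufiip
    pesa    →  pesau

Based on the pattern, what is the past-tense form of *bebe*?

The suffix is conditioned by the last vowel: -ip when the last vowel of the stem is a front vowel (*futke*, *ufi*); -u when the last vowel of the stem is a back vowel (*bumava*, *lanotu*, *ravo*, *pesa*).
Since the last vowel of *bebe* is /e/ (a front vowel), it takes -ip, giving *bebeip*.

bebeip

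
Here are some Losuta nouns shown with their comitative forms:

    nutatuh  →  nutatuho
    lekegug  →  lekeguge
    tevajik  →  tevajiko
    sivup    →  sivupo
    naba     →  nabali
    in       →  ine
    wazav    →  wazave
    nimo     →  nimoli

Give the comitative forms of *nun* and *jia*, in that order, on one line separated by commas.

The alternation tracks the final sound of the stem — -o when the stem ends in a voiceless consonant (*nutatuh*, *tevajik*, *sivup*); -e when the stem ends in a voiced consonant (*lekegug*, *in*, *wazav*); -li when the stem ends in a vowel (*naba*, *nimo*).
The final sound of *nun* is /n/, which is a voiced consonant, so the suffix is -e, giving *nune*.
*jia*: final sound = /a/, a vowel → -li → *jiali*.

nune, jiali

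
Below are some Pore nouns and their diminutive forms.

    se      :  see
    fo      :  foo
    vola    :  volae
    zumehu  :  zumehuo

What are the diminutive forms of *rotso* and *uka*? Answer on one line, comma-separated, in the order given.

rotsoo, ukae

The alternation tracks the last vowel of the stem — -o when the last vowel of the stem is a rounded vowel (*fo*, *zumehu*); -e when the last vowel of the stem is an unrounded vowel (*se*, *vola*).
*rotso* — last vowel /o/ (a rounded vowel) → -o → *rotsoo*.
Since the last vowel of *uka* is /a/ (an unrounded vowel), it takes -e, giving *ukae*.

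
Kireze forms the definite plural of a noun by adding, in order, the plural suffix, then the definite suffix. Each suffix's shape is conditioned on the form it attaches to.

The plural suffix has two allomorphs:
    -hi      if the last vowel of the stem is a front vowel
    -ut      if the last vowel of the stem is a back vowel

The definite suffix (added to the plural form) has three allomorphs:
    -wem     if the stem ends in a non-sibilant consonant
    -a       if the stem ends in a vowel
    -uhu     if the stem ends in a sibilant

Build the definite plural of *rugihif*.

The last vowel of *rugihif* is /i/, which is a front vowel, so the plural suffix is -hi, giving *rugihifhi*.
The plural form *rugihifhi*: final sound = /i/, a vowel → -a → *rugihifhia*.

rugihifhia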